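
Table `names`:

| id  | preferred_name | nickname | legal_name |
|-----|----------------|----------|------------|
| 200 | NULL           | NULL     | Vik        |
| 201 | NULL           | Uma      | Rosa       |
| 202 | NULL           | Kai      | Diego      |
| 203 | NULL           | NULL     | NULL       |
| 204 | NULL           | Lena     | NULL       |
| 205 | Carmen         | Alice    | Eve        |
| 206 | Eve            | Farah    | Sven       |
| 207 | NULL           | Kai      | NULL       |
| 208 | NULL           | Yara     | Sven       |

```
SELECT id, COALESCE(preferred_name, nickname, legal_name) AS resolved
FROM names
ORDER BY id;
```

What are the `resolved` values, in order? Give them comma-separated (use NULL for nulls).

id=200: preferred_name=NULL, nickname=NULL, legal_name=Vik → Vik
id=201: preferred_name=NULL, nickname=Uma → Uma
id=202: preferred_name=NULL, nickname=Kai → Kai
id=203: preferred_name=NULL, nickname=NULL, legal_name=NULL (all NULL) → NULL
id=204: preferred_name=NULL, nickname=Lena → Lena
id=205: preferred_name=Carmen → Carmen
id=206: preferred_name=Eve → Eve
id=207: preferred_name=NULL, nickname=Kai → Kai
id=208: preferred_name=NULL, nickname=Yara → Yara

Vik, Uma, Kai, NULL, Lena, Carmen, Eve, Kai, Yara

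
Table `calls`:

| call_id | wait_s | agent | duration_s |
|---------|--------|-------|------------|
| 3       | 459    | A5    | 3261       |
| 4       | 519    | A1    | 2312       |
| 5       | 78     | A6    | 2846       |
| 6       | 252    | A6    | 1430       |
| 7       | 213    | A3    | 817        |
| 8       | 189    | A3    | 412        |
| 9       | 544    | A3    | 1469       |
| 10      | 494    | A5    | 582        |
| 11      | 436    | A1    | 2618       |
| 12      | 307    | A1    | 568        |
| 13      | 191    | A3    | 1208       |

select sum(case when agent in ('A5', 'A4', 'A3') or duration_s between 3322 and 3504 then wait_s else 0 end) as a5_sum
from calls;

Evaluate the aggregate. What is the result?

call_id=3: ✓ → 459
call_id=4: ✗
call_id=5: ✗
call_id=6: ✗
call_id=7: ✓ → 213
call_id=8: ✓ → 189
call_id=9: ✓ → 544
call_id=10: ✓ → 494
call_id=11: ✗
call_id=12: ✗
call_id=13: ✓ → 191
a5_sum = 459 + 213 + 189 + 544 + 494 + 191 = 2090

2090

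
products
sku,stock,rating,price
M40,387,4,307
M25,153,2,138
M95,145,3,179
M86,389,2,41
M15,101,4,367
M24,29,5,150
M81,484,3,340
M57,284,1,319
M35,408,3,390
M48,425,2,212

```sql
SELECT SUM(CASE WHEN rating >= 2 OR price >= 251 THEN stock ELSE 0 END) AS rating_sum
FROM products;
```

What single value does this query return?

2805

sku=M40: ✓ → 387
sku=M25: ✓ → 153
sku=M95: ✓ → 145
sku=M86: ✓ → 389
sku=M15: ✓ → 101
sku=M24: ✓ → 29
sku=M81: ✓ → 484
sku=M57: ✓ → 284
sku=M35: ✓ → 408
sku=M48: ✓ → 425
rating_sum = 387 + 153 + 145 + 389 + 101 + 29 + 484 + 284 + 408 + 425 = 2805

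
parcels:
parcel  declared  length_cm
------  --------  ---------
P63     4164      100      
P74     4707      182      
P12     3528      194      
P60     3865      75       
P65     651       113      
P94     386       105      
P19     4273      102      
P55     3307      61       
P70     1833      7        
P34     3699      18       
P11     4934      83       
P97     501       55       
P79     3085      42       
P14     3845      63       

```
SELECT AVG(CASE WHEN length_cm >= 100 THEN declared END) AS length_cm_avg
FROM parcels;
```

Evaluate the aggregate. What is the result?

2951.5

parcel=P63: ✓ → 4164
parcel=P74: ✓ → 4707
parcel=P12: ✓ → 3528
parcel=P60: ✗
parcel=P65: ✓ → 651
parcel=P94: ✓ → 386
parcel=P19: ✓ → 4273
parcel=P55: ✗
parcel=P70: ✗
parcel=P34: ✗
parcel=P11: ✗
parcel=P97: ✗
parcel=P79: ✗
parcel=P14: ✗
length_cm_avg = (4164 + 4707 + 3528 + 651 + 386 + 4273) / 6 = 2951.5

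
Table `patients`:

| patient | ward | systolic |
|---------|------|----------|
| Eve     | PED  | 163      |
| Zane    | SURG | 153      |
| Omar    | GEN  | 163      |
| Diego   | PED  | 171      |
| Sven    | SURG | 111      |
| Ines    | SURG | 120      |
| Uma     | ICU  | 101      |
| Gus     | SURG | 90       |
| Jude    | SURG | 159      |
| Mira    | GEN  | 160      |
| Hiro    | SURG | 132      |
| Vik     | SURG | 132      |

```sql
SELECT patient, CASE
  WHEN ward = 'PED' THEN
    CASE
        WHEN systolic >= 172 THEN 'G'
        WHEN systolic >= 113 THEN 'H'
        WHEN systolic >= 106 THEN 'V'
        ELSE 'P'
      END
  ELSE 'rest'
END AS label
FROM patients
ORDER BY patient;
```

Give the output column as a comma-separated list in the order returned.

patient=Diego: ward='PED' → inner[systolic >= 113] → H
patient=Eve: ward='PED' → inner[systolic >= 113] → H
patient=Gus: ward='SURG' → outer ELSE → rest
patient=Hiro: ward='SURG' → outer ELSE → rest
patient=Ines: ward='SURG' → outer ELSE → rest
patient=Jude: ward='SURG' → outer ELSE → rest
patient=Mira: ward='GEN' → outer ELSE → rest
patient=Omar: ward='GEN' → outer ELSE → rest
patient=Sven: ward='SURG' → outer ELSE → rest
patient=Uma: ward='ICU' → outer ELSE → rest
patient=Vik: ward='SURG' → outer ELSE → rest
patient=Zane: ward='SURG' → outer ELSE → rest

H, H, rest, rest, rest, rest, rest, rest, rest, rest, rest, rest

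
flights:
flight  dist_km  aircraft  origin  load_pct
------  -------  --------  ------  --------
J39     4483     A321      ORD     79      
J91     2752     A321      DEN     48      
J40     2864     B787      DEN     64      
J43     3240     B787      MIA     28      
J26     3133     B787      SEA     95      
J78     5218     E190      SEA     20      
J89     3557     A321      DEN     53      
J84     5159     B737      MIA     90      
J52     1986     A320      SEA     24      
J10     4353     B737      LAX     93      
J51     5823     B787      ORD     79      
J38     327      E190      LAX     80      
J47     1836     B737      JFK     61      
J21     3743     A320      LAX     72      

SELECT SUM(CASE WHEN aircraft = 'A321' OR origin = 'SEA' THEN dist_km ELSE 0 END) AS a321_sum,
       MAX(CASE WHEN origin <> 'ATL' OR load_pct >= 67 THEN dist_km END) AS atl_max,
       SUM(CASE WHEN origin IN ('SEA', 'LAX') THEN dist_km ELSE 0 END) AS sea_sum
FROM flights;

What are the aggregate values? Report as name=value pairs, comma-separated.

a321_sum=21129, atl_max=5823, sea_sum=18760

[a321_sum: aircraft = 'A321' OR origin = 'SEA']
flight=J39: ✓ → 4483
flight=J91: ✓ → 2752
flight=J40: ✗
flight=J43: ✗
flight=J26: ✓ → 3133
flight=J78: ✓ → 5218
flight=J89: ✓ → 3557
flight=J84: ✗
flight=J52: ✓ → 1986
flight=J10: ✗
flight=J51: ✗
flight=J38: ✗
flight=J47: ✗
flight=J21: ✗
a321_sum = 4483 + 2752 + 3133 + 5218 + 3557 + 1986 = 21129
—
[atl_max: origin <> 'ATL' OR load_pct >= 67]
flight=J39: ✓ → 4483
flight=J91: ✓ → 2752
flight=J40: ✓ → 2864
flight=J43: ✓ → 3240
flight=J26: ✓ → 3133
flight=J78: ✓ → 5218
flight=J89: ✓ → 3557
flight=J84: ✓ → 5159
flight=J52: ✓ → 1986
flight=J10: ✓ → 4353
flight=J51: ✓ → 5823
flight=J38: ✓ → 327
flight=J47: ✓ → 1836
flight=J21: ✓ → 3743
atl_max = MAX(4483, 2752, 2864, 3240, 3133, 5218, 3557, 5159, 1986, 4353, 5823, 327, 1836, 3743) = 5823
—
[sea_sum: origin IN ('SEA', 'LAX')]
flight=J39: ✗
flight=J91: ✗
flight=J40: ✗
flight=J43: ✗
flight=J26: ✓ → 3133
flight=J78: ✓ → 5218
flight=J89: ✗
flight=J84: ✗
flight=J52: ✓ → 1986
flight=J10: ✓ → 4353
flight=J51: ✗
flight=J38: ✓ → 327
flight=J47: ✗
flight=J21: ✓ → 3743
sea_sum = 3133 + 5218 + 1986 + 4353 + 327 + 3743 = 18760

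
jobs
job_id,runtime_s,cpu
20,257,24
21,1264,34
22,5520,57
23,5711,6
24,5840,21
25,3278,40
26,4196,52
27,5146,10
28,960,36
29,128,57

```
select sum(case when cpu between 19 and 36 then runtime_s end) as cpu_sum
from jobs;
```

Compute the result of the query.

8321

job_id=20: ✓ → 257
job_id=21: ✓ → 1264
job_id=22: ✗
job_id=23: ✗
job_id=24: ✓ → 5840
job_id=25: ✗
job_id=26: ✗
job_id=27: ✗
job_id=28: ✓ → 960
job_id=29: ✗
cpu_sum = 257 + 1264 + 5840 + 960 = 8321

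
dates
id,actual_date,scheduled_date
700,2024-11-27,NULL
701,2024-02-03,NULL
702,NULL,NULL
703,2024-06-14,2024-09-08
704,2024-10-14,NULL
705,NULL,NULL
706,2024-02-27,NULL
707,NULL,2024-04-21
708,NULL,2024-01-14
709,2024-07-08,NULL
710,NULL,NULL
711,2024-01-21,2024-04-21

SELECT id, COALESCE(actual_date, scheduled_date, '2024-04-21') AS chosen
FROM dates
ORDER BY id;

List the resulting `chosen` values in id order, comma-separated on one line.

id=700: actual_date=2024-11-27 → 2024-11-27
id=701: actual_date=2024-02-03 → 2024-02-03
id=702: actual_date=NULL, scheduled_date=NULL, → literal 2024-04-21 → 2024-04-21
id=703: actual_date=2024-06-14 → 2024-06-14
id=704: actual_date=2024-10-14 → 2024-10-14
id=705: actual_date=NULL, scheduled_date=NULL, → literal 2024-04-21 → 2024-04-21
id=706: actual_date=2024-02-27 → 2024-02-27
id=707: actual_date=NULL, scheduled_date=2024-04-21 → 2024-04-21
id=708: actual_date=NULL, scheduled_date=2024-01-14 → 2024-01-14
id=709: actual_date=2024-07-08 → 2024-07-08
id=710: actual_date=NULL, scheduled_date=NULL, → literal 2024-04-21 → 2024-04-21
id=711: actual_date=2024-01-21 → 2024-01-21

2024-11-27, 2024-02-03, 2024-04-21, 2024-06-14, 2024-10-14, 2024-04-21, 2024-02-27, 2024-04-21, 2024-01-14, 2024-07-08, 2024-04-21, 2024-01-21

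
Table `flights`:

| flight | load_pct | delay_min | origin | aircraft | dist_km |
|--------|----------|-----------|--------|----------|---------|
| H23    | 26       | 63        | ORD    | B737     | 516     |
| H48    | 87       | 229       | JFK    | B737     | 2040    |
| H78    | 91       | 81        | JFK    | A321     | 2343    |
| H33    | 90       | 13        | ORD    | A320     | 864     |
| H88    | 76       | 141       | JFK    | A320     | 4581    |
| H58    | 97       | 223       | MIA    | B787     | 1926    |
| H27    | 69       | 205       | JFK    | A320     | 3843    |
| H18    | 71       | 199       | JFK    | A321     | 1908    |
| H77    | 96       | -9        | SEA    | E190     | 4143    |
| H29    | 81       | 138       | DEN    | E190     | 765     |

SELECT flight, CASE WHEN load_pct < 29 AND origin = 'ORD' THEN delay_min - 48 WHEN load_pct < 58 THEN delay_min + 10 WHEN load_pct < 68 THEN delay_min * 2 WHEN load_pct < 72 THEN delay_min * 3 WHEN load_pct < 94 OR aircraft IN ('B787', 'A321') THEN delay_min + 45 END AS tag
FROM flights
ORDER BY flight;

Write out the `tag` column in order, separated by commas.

597, 15, 615, 183, 58, 274, 268, NULL, 126, 186

flight=H18: load_pct < 72 → 597
flight=H23: load_pct < 29 AND origin = 'ORD' → 15
flight=H27: load_pct < 72 → 615
flight=H29: load_pct < 94 OR aircraft IN ('B787', 'A321') → 183
flight=H33: load_pct < 94 OR aircraft IN ('B787', 'A321') → 58
flight=H48: load_pct < 94 OR aircraft IN ('B787', 'A321') → 274
flight=H58: load_pct < 94 OR aircraft IN ('B787', 'A321') → 268
flight=H77: (no match → NULL) → NULL
flight=H78: load_pct < 94 OR aircraft IN ('B787', 'A321') → 126
flight=H88: load_pct < 94 OR aircraft IN ('B787', 'A321') → 186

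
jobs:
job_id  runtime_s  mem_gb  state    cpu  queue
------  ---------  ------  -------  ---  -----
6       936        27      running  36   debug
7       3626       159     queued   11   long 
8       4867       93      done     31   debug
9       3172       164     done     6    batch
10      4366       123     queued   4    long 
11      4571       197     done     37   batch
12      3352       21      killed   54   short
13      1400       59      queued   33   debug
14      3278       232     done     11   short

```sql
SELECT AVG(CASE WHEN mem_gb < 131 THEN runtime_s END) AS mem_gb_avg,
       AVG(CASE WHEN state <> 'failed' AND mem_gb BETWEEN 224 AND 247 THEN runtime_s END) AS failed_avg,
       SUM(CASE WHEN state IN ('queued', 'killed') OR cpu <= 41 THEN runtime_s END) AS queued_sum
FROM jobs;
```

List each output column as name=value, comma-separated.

[mem_gb_avg: mem_gb < 131]
job_id=6: ✓ → 936
job_id=7: ✗
job_id=8: ✓ → 4867
job_id=9: ✗
job_id=10: ✓ → 4366
job_id=11: ✗
job_id=12: ✓ → 3352
job_id=13: ✓ → 1400
job_id=14: ✗
mem_gb_avg = (936 + 4867 + 4366 + 3352 + 1400) / 5 = 2984.2
—
[failed_avg: state <> 'failed' AND mem_gb BETWEEN 224 AND 247]
job_id=6: ✗
job_id=7: ✗
job_id=8: ✗
job_id=9: ✗
job_id=10: ✗
job_id=11: ✗
job_id=12: ✗
job_id=13: ✗
job_id=14: ✓ → 3278
failed_avg = 3278
—
[queued_sum: state IN ('queued', 'killed') OR cpu <= 41]
job_id=6: ✓ → 936
job_id=7: ✓ → 3626
job_id=8: ✓ → 4867
job_id=9: ✓ → 3172
job_id=10: ✓ → 4366
job_id=11: ✓ → 4571
job_id=12: ✓ → 3352
job_id=13: ✓ → 1400
job_id=14: ✓ → 3278
queued_sum = 936 + 3626 + 4867 + 3172 + 4366 + 4571 + 3352 + 1400 + 3278 = 29568

mem_gb_avg=2984.2, failed_avg=3278, queued_sum=29568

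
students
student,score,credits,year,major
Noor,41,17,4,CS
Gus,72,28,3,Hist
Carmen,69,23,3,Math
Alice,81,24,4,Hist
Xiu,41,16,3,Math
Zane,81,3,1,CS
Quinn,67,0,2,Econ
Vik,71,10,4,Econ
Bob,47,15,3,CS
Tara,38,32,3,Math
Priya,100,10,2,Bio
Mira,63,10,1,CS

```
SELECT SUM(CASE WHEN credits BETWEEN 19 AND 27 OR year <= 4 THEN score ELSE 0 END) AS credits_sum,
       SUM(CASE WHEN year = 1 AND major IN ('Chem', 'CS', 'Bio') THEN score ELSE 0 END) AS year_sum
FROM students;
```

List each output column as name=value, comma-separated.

[credits_sum: credits BETWEEN 19 AND 27 OR year <= 4]
student=Noor: ✓ → 41
student=Gus: ✓ → 72
student=Carmen: ✓ → 69
student=Alice: ✓ → 81
student=Xiu: ✓ → 41
student=Zane: ✓ → 81
student=Quinn: ✓ → 67
student=Vik: ✓ → 71
student=Bob: ✓ → 47
student=Tara: ✓ → 38
student=Priya: ✓ → 100
student=Mira: ✓ → 63
credits_sum = 41 + 72 + 69 + 81 + 41 + 81 + 67 + 71 + 47 + 38 + 100 + 63 = 771
—
[year_sum: year = 1 AND major IN ('Chem', 'CS', 'Bio')]
student=Noor: ✗
student=Gus: ✗
student=Carmen: ✗
student=Alice: ✗
student=Xiu: ✗
student=Zane: ✓ → 81
student=Quinn: ✗
student=Vik: ✗
student=Bob: ✗
student=Tara: ✗
student=Priya: ✗
student=Mira: ✓ → 63
year_sum = 81 + 63 = 144

credits_sum=771, year_sum=144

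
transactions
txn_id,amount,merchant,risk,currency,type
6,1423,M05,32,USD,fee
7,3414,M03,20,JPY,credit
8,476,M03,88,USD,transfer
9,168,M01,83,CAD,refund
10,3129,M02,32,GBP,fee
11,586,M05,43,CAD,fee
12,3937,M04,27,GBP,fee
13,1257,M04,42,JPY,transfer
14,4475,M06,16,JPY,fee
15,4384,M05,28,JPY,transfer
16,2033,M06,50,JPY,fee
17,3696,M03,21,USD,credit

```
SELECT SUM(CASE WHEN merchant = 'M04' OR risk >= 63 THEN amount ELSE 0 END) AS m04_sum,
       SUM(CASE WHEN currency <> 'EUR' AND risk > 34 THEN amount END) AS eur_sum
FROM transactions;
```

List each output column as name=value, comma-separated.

m04_sum=5838, eur_sum=4520

[m04_sum: merchant = 'M04' OR risk >= 63]
txn_id=6: ✗
txn_id=7: ✗
txn_id=8: ✓ → 476
txn_id=9: ✓ → 168
txn_id=10: ✗
txn_id=11: ✗
txn_id=12: ✓ → 3937
txn_id=13: ✓ → 1257
txn_id=14: ✗
txn_id=15: ✗
txn_id=16: ✗
txn_id=17: ✗
m04_sum = 476 + 168 + 3937 + 1257 = 5838
—
[eur_sum: currency <> 'EUR' AND risk > 34]
txn_id=6: ✗
txn_id=7: ✗
txn_id=8: ✓ → 476
txn_id=9: ✓ → 168
txn_id=10: ✗
txn_id=11: ✓ → 586
txn_id=12: ✗
txn_id=13: ✓ → 1257
txn_id=14: ✗
txn_id=15: ✗
txn_id=16: ✓ → 2033
txn_id=17: ✗
eur_sum = 476 + 168 + 586 + 1257 + 2033 = 4520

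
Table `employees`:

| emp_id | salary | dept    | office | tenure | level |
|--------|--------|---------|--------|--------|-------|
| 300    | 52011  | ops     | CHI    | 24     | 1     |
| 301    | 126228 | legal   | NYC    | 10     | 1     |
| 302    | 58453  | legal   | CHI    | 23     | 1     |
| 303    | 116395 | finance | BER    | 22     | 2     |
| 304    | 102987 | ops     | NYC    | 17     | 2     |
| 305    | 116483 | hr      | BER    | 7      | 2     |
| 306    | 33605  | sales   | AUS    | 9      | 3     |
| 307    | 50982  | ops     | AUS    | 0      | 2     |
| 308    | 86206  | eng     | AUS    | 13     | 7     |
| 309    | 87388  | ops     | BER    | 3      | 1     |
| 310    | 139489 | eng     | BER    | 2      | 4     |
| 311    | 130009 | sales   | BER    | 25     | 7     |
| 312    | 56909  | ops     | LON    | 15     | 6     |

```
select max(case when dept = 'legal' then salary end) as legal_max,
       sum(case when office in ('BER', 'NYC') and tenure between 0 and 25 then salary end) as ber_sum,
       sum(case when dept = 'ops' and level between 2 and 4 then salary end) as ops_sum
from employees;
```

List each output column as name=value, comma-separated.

legal_max=126228, ber_sum=818979, ops_sum=153969

[legal_max: dept = 'legal']
emp_id=300: ✗
emp_id=301: ✓ → 126228
emp_id=302: ✓ → 58453
emp_id=303: ✗
emp_id=304: ✗
emp_id=305: ✗
emp_id=306: ✗
emp_id=307: ✗
emp_id=308: ✗
emp_id=309: ✗
emp_id=310: ✗
emp_id=311: ✗
emp_id=312: ✗
legal_max = MAX(126228, 58453) = 126228
—
[ber_sum: office in ('BER', 'NYC') and tenure between 0 and 25]
emp_id=300: ✗
emp_id=301: ✓ → 126228
emp_id=302: ✗
emp_id=303: ✓ → 116395
emp_id=304: ✓ → 102987
emp_id=305: ✓ → 116483
emp_id=306: ✗
emp_id=307: ✗
emp_id=308: ✗
emp_id=309: ✓ → 87388
emp_id=310: ✓ → 139489
emp_id=311: ✓ → 130009
emp_id=312: ✗
ber_sum = 126228 + 116395 + 102987 + 116483 + 87388 + 139489 + 130009 = 818979
—
[ops_sum: dept = 'ops' and level between 2 and 4]
emp_id=300: ✗
emp_id=301: ✗
emp_id=302: ✗
emp_id=303: ✗
emp_id=304: ✓ → 102987
emp_id=305: ✗
emp_id=306: ✗
emp_id=307: ✓ → 50982
emp_id=308: ✗
emp_id=309: ✗
emp_id=310: ✗
emp_id=311: ✗
emp_id=312: ✗
ops_sum = 102987 + 50982 = 153969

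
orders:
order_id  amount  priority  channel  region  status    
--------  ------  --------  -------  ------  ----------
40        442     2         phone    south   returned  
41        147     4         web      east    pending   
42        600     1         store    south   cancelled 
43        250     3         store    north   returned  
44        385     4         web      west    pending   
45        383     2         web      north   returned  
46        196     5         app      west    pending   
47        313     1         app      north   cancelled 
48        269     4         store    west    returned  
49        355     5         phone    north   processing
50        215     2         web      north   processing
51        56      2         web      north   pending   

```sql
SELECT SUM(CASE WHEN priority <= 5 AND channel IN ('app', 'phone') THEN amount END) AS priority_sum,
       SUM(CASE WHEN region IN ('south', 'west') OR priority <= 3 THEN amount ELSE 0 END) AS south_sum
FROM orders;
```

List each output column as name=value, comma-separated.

priority_sum=1306, south_sum=3109

[priority_sum: priority <= 5 AND channel IN ('app', 'phone')]
order_id=40: ✓ → 442
order_id=41: ✗
order_id=42: ✗
order_id=43: ✗
order_id=44: ✗
order_id=45: ✗
order_id=46: ✓ → 196
order_id=47: ✓ → 313
order_id=48: ✗
order_id=49: ✓ → 355
order_id=50: ✗
order_id=51: ✗
priority_sum = 442 + 196 + 313 + 355 = 1306
—
[south_sum: region IN ('south', 'west') OR priority <= 3]
order_id=40: ✓ → 442
order_id=41: ✗
order_id=42: ✓ → 600
order_id=43: ✓ → 250
order_id=44: ✓ → 385
order_id=45: ✓ → 383
order_id=46: ✓ → 196
order_id=47: ✓ → 313
order_id=48: ✓ → 269
order_id=49: ✗
order_id=50: ✓ → 215
order_id=51: ✓ → 56
south_sum = 442 + 600 + 250 + 385 + 383 + 196 + 313 + 269 + 215 + 56 = 3109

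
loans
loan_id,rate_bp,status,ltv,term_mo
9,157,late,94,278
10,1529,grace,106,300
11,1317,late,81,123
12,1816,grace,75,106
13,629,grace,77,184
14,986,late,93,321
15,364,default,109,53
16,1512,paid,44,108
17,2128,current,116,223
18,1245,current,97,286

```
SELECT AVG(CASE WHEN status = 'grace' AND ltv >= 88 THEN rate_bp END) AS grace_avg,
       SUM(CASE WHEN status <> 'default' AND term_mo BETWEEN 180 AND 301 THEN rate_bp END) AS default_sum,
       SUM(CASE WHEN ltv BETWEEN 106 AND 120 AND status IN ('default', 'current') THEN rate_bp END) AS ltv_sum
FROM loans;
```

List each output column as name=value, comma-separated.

[grace_avg: status = 'grace' AND ltv >= 88]
loan_id=9: ✗
loan_id=10: ✓ → 1529
loan_id=11: ✗
loan_id=12: ✗
loan_id=13: ✗
loan_id=14: ✗
loan_id=15: ✗
loan_id=16: ✗
loan_id=17: ✗
loan_id=18: ✗
grace_avg = 1529
—
[default_sum: status <> 'default' AND term_mo BETWEEN 180 AND 301]
loan_id=9: ✓ → 157
loan_id=10: ✓ → 1529
loan_id=11: ✗
loan_id=12: ✗
loan_id=13: ✓ → 629
loan_id=14: ✗
loan_id=15: ✗
loan_id=16: ✗
loan_id=17: ✓ → 2128
loan_id=18: ✓ → 1245
default_sum = 157 + 1529 + 629 + 2128 + 1245 = 5688
—
[ltv_sum: ltv BETWEEN 106 AND 120 AND status IN ('default', 'current')]
loan_id=9: ✗
loan_id=10: ✗
loan_id=11: ✗
loan_id=12: ✗
loan_id=13: ✗
loan_id=14: ✗
loan_id=15: ✓ → 364
loan_id=16: ✗
loan_id=17: ✓ → 2128
loan_id=18: ✗
ltv_sum = 364 + 2128 = 2492

grace_avg=1529, default_sum=5688, ltv_sum=2492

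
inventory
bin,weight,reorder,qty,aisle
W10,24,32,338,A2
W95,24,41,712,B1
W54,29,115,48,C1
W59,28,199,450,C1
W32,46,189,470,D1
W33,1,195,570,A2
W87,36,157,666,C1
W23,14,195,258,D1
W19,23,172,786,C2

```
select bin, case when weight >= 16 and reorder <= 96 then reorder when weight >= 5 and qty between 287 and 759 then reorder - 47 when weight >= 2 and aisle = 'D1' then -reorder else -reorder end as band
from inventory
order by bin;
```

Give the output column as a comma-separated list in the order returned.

bin=W10: weight >= 16 and reorder <= 96 → 32
bin=W19: ELSE → -172
bin=W23: weight >= 2 and aisle = 'D1' → -195
bin=W32: weight >= 5 and qty between 287 and 759 → 142
bin=W33: ELSE → -195
bin=W54: ELSE → -115
bin=W59: weight >= 5 and qty between 287 and 759 → 152
bin=W87: weight >= 5 and qty between 287 and 759 → 110
bin=W95: weight >= 16 and reorder <= 96 → 41

32, -172, -195, 142, -195, -115, 152, 110, 41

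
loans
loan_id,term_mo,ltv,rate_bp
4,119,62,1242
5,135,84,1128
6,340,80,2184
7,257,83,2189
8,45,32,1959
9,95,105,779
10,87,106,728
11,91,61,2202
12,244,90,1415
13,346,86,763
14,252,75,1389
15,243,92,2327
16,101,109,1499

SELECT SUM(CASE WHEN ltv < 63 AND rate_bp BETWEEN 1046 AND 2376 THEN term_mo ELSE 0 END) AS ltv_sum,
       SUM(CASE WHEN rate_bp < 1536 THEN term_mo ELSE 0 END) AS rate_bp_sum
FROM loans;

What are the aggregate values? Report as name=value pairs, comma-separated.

[ltv_sum: ltv < 63 AND rate_bp BETWEEN 1046 AND 2376]
loan_id=4: ✓ → 119
loan_id=5: ✗
loan_id=6: ✗
loan_id=7: ✗
loan_id=8: ✓ → 45
loan_id=9: ✗
loan_id=10: ✗
loan_id=11: ✓ → 91
loan_id=12: ✗
loan_id=13: ✗
loan_id=14: ✗
loan_id=15: ✗
loan_id=16: ✗
ltv_sum = 119 + 45 + 91 = 255
—
[rate_bp_sum: rate_bp < 1536]
loan_id=4: ✓ → 119
loan_id=5: ✓ → 135
loan_id=6: ✗
loan_id=7: ✗
loan_id=8: ✗
loan_id=9: ✓ → 95
loan_id=10: ✓ → 87
loan_id=11: ✗
loan_id=12: ✓ → 244
loan_id=13: ✓ → 346
loan_id=14: ✓ → 252
loan_id=15: ✗
loan_id=16: ✓ → 101
rate_bp_sum = 119 + 135 + 95 + 87 + 244 + 346 + 252 + 101 = 1379

ltv_sum=255, rate_bp_sum=1379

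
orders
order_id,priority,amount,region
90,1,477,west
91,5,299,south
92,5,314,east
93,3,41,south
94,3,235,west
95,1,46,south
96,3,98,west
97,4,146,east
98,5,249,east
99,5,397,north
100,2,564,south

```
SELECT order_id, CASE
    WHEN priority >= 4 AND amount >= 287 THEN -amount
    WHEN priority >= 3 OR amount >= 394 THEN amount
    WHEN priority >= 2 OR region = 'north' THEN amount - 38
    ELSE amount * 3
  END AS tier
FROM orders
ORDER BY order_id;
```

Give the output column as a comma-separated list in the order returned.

order_id=90: priority >= 3 OR amount >= 394 → 477
order_id=91: priority >= 4 AND amount >= 287 → -299
order_id=92: priority >= 4 AND amount >= 287 → -314
order_id=93: priority >= 3 OR amount >= 394 → 41
order_id=94: priority >= 3 OR amount >= 394 → 235
order_id=95: ELSE → 138
order_id=96: priority >= 3 OR amount >= 394 → 98
order_id=97: priority >= 3 OR amount >= 394 → 146
order_id=98: priority >= 3 OR amount >= 394 → 249
order_id=99: priority >= 4 AND amount >= 287 → -397
order_id=100: priority >= 3 OR amount >= 394 → 564

477, -299, -314, 41, 235, 138, 98, 146, 249, -397, 564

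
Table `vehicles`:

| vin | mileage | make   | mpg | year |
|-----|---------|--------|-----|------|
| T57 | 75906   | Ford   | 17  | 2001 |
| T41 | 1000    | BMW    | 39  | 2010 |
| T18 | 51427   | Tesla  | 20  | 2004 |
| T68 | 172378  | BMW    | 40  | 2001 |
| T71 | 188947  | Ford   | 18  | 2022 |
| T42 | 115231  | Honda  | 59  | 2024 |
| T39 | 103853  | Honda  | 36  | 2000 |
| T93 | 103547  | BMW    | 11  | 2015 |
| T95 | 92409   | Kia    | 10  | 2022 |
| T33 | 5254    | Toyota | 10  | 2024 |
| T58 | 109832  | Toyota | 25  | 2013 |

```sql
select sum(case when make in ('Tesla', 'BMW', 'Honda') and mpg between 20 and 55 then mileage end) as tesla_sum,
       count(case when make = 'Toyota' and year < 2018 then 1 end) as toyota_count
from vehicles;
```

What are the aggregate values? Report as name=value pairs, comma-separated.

[tesla_sum: make in ('Tesla', 'BMW', 'Honda') and mpg between 20 and 55]
vin=T57: ✗
vin=T41: ✓ → 1000
vin=T18: ✓ → 51427
vin=T68: ✓ → 172378
vin=T71: ✗
vin=T42: ✗
vin=T39: ✓ → 103853
vin=T93: ✗
vin=T95: ✗
vin=T33: ✗
vin=T58: ✗
tesla_sum = 1000 + 51427 + 172378 + 103853 = 328658
—
[toyota_count: make = 'Toyota' and year < 2018]
vin=T57: ✗
vin=T41: ✗
vin=T18: ✗
vin=T68: ✗
vin=T71: ✗
vin=T42: ✗
vin=T39: ✗
vin=T93: ✗
vin=T95: ✗
vin=T33: ✗
vin=T58: ✓ → 1
toyota_count = COUNT(1) = 1

tesla_sum=328658, toyota_count=1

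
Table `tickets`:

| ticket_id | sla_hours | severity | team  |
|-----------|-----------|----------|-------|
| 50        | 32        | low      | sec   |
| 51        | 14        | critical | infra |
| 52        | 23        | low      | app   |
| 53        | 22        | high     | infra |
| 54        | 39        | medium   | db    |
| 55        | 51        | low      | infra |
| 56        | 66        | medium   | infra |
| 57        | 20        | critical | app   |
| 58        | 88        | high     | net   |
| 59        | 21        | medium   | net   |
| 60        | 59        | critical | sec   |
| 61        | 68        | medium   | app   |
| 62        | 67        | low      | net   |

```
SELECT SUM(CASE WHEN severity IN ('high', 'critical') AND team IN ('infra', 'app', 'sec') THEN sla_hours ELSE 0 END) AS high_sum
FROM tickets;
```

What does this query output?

ticket_id=50: ✗
ticket_id=51: ✓ → 14
ticket_id=52: ✗
ticket_id=53: ✓ → 22
ticket_id=54: ✗
ticket_id=55: ✗
ticket_id=56: ✗
ticket_id=57: ✓ → 20
ticket_id=58: ✗
ticket_id=59: ✗
ticket_id=60: ✓ → 59
ticket_id=61: ✗
ticket_id=62: ✗
high_sum = 14 + 22 + 20 + 59 = 115

115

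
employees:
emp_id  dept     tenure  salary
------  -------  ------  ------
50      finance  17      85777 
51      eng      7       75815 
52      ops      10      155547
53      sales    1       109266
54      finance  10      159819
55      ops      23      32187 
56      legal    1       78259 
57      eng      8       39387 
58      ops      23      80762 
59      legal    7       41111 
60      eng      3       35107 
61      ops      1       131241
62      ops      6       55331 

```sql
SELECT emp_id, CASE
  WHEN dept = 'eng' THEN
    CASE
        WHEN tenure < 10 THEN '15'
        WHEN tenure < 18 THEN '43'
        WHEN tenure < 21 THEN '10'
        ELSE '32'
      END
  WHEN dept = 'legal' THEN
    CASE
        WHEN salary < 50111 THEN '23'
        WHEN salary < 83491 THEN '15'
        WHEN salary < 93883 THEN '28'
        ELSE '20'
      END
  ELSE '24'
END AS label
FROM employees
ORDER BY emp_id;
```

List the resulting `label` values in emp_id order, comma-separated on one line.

emp_id=50: dept='finance' → outer ELSE → 24
emp_id=51: dept='eng' → inner[tenure < 10] → 15
emp_id=52: dept='ops' → outer ELSE → 24
emp_id=53: dept='sales' → outer ELSE → 24
emp_id=54: dept='finance' → outer ELSE → 24
emp_id=55: dept='ops' → outer ELSE → 24
emp_id=56: dept='legal' → inner[salary < 83491] → 15
emp_id=57: dept='eng' → inner[tenure < 10] → 15
emp_id=58: dept='ops' → outer ELSE → 24
emp_id=59: dept='legal' → inner[salary < 50111] → 23
emp_id=60: dept='eng' → inner[tenure < 10] → 15
emp_id=61: dept='ops' → outer ELSE → 24
emp_id=62: dept='ops' → outer ELSE → 24

24, 15, 24, 24, 24, 24, 15, 15, 24, 23, 15, 24, 24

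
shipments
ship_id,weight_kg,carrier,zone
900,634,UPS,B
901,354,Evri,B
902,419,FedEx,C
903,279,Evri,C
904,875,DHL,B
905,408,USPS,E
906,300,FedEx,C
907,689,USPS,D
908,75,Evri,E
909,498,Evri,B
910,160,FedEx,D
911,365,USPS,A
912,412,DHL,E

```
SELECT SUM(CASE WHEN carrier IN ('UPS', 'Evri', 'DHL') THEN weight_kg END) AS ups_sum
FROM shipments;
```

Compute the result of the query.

3127

ship_id=900: ✓ → 634
ship_id=901: ✓ → 354
ship_id=902: ✗
ship_id=903: ✓ → 279
ship_id=904: ✓ → 875
ship_id=905: ✗
ship_id=906: ✗
ship_id=907: ✗
ship_id=908: ✓ → 75
ship_id=909: ✓ → 498
ship_id=910: ✗
ship_id=911: ✗
ship_id=912: ✓ → 412
ups_sum = 634 + 354 + 279 + 875 + 75 + 498 + 412 = 3127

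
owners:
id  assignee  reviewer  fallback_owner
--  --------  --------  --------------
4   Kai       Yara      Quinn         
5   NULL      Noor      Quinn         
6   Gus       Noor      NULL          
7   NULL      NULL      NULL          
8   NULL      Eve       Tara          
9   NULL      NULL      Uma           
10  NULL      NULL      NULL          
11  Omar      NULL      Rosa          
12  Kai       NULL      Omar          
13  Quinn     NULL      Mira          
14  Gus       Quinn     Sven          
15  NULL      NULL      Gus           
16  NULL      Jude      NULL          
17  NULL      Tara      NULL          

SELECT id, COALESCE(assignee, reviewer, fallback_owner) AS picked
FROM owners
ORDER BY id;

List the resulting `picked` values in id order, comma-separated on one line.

id=4: assignee=Kai → Kai
id=5: assignee=NULL, reviewer=Noor → Noor
id=6: assignee=Gus → Gus
id=7: assignee=NULL, reviewer=NULL, fallback_owner=NULL (all NULL) → NULL
id=8: assignee=NULL, reviewer=Eve → Eve
id=9: assignee=NULL, reviewer=NULL, fallback_owner=Uma → Uma
id=10: assignee=NULL, reviewer=NULL, fallback_owner=NULL (all NULL) → NULL
id=11: assignee=Omar → Omar
id=12: assignee=Kai → Kai
id=13: assignee=Quinn → Quinn
id=14: assignee=Gus → Gus
id=15: assignee=NULL, reviewer=NULL, fallback_owner=Gus → Gus
id=16: assignee=NULL, reviewer=Jude → Jude
id=17: assignee=NULL, reviewer=Tara → Tara

Kai, Noor, Gus, NULL, Eve, Uma, NULL, Omar, Kai, Quinn, Gus, Gus, Jude, Tara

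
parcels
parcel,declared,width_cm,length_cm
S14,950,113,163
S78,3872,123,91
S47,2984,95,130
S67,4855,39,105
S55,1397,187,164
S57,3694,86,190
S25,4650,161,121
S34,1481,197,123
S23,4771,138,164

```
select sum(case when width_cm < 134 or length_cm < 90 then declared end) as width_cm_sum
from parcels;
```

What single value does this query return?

parcel=S14: ✓ → 950
parcel=S78: ✓ → 3872
parcel=S47: ✓ → 2984
parcel=S67: ✓ → 4855
parcel=S55: ✗
parcel=S57: ✓ → 3694
parcel=S25: ✗
parcel=S34: ✗
parcel=S23: ✗
width_cm_sum = 950 + 3872 + 2984 + 4855 + 3694 = 16355

16355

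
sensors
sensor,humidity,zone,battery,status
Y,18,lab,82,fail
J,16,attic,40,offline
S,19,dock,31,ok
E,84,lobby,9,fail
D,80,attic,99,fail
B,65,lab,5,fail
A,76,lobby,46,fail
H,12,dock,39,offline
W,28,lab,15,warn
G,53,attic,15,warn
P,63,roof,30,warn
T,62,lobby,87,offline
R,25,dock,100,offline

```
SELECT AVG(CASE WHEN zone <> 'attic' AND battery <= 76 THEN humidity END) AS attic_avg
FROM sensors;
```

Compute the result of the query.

49.5714285714

sensor=Y: ✗
sensor=J: ✗
sensor=S: ✓ → 19
sensor=E: ✓ → 84
sensor=D: ✗
sensor=B: ✓ → 65
sensor=A: ✓ → 76
sensor=H: ✓ → 12
sensor=W: ✓ → 28
sensor=G: ✗
sensor=P: ✓ → 63
sensor=T: ✗
sensor=R: ✗
attic_avg = (19 + 84 + 65 + 76 + 12 + 28 + 63) / 7 = 49.5714285714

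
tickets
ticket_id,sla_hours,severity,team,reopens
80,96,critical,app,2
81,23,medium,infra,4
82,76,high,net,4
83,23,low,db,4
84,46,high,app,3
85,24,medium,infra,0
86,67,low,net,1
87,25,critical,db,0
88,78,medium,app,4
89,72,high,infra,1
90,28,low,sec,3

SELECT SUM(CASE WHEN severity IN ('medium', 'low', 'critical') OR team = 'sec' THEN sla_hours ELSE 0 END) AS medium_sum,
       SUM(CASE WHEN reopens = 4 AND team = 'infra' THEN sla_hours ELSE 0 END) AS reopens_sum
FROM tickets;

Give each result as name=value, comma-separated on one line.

medium_sum=364, reopens_sum=23

[medium_sum: severity IN ('medium', 'low', 'critical') OR team = 'sec']
ticket_id=80: ✓ → 96
ticket_id=81: ✓ → 23
ticket_id=82: ✗
ticket_id=83: ✓ → 23
ticket_id=84: ✗
ticket_id=85: ✓ → 24
ticket_id=86: ✓ → 67
ticket_id=87: ✓ → 25
ticket_id=88: ✓ → 78
ticket_id=89: ✗
ticket_id=90: ✓ → 28
medium_sum = 96 + 23 + 23 + 24 + 67 + 25 + 78 + 28 = 364
—
[reopens_sum: reopens = 4 AND team = 'infra']
ticket_id=80: ✗
ticket_id=81: ✓ → 23
ticket_id=82: ✗
ticket_id=83: ✗
ticket_id=84: ✗
ticket_id=85: ✗
ticket_id=86: ✗
ticket_id=87: ✗
ticket_id=88: ✗
ticket_id=89: ✗
ticket_id=90: ✗
reopens_sum = 23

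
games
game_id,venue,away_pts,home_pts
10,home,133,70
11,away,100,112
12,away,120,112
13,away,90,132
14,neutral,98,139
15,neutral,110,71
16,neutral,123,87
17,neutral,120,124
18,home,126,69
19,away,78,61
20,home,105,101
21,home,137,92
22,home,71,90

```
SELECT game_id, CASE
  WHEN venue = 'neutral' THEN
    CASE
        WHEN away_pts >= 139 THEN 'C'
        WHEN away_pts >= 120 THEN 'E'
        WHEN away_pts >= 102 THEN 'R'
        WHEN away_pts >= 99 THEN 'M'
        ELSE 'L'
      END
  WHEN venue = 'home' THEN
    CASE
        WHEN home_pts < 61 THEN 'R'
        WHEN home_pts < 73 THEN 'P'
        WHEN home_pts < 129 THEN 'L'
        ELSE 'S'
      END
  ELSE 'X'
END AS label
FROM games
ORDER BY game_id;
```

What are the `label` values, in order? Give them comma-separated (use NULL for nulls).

P, X, X, X, L, R, E, E, P, X, L, L, L

game_id=10: venue='home' → inner[home_pts < 73] → P
game_id=11: venue='away' → outer ELSE → X
game_id=12: venue='away' → outer ELSE → X
game_id=13: venue='away' → outer ELSE → X
game_id=14: venue='neutral' → inner[ELSE] → L
game_id=15: venue='neutral' → inner[away_pts >= 102] → R
game_id=16: venue='neutral' → inner[away_pts >= 120] → E
game_id=17: venue='neutral' → inner[away_pts >= 120] → E
game_id=18: venue='home' → inner[home_pts < 73] → P
game_id=19: venue='away' → outer ELSE → X
game_id=20: venue='home' → inner[home_pts < 129] → L
game_id=21: venue='home' → inner[home_pts < 129] → L
game_id=22: venue='home' → inner[home_pts < 129] → L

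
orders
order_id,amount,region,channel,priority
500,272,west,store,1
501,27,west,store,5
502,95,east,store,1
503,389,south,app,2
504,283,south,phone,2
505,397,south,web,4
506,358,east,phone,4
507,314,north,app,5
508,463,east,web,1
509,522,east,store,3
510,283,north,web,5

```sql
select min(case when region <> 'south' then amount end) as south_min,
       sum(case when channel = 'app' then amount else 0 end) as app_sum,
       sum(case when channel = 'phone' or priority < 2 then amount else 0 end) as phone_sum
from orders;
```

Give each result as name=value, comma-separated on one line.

south_min=27, app_sum=703, phone_sum=1471

[south_min: region <> 'south']
order_id=500: ✓ → 272
order_id=501: ✓ → 27
order_id=502: ✓ → 95
order_id=503: ✗
order_id=504: ✗
order_id=505: ✗
order_id=506: ✓ → 358
order_id=507: ✓ → 314
order_id=508: ✓ → 463
order_id=509: ✓ → 522
order_id=510: ✓ → 283
south_min = MIN(272, 27, 95, 358, 314, 463, 522, 283) = 27
—
[app_sum: channel = 'app']
order_id=500: ✗
order_id=501: ✗
order_id=502: ✗
order_id=503: ✓ → 389
order_id=504: ✗
order_id=505: ✗
order_id=506: ✗
order_id=507: ✓ → 314
order_id=508: ✗
order_id=509: ✗
order_id=510: ✗
app_sum = 389 + 314 = 703
—
[phone_sum: channel = 'phone' or priority < 2]
order_id=500: ✓ → 272
order_id=501: ✗
order_id=502: ✓ → 95
order_id=503: ✗
order_id=504: ✓ → 283
order_id=505: ✗
order_id=506: ✓ → 358
order_id=507: ✗
order_id=508: ✓ → 463
order_id=509: ✗
order_id=510: ✗
phone_sum = 272 + 95 + 283 + 358 + 463 = 1471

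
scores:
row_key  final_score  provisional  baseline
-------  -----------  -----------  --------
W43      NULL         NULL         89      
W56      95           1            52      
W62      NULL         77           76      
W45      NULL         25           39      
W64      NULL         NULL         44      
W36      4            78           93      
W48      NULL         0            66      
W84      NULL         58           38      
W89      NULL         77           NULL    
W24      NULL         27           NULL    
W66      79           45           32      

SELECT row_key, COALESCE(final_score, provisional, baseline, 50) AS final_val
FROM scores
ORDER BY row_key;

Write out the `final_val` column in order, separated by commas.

row_key=W24: final_score=NULL, provisional=27 → 27
row_key=W36: final_score=4 → 4
row_key=W43: final_score=NULL, provisional=NULL, baseline=89 → 89
row_key=W45: final_score=NULL, provisional=25 → 25
row_key=W48: final_score=NULL, provisional=0 → 0
row_key=W56: final_score=95 → 95
row_key=W62: final_score=NULL, provisional=77 → 77
row_key=W64: final_score=NULL, provisional=NULL, baseline=44 → 44
row_key=W66: final_score=79 → 79
row_key=W84: final_score=NULL, provisional=58 → 58
row_key=W89: final_score=NULL, provisional=77 → 77

27, 4, 89, 25, 0, 95, 77, 44, 79, 58, 77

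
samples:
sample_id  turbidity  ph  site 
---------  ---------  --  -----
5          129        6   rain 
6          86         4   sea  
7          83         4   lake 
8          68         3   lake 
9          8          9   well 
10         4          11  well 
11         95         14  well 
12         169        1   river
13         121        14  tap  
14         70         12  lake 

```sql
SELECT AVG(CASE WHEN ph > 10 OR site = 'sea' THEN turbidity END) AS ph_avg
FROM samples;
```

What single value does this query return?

sample_id=5: ✗
sample_id=6: ✓ → 86
sample_id=7: ✗
sample_id=8: ✗
sample_id=9: ✗
sample_id=10: ✓ → 4
sample_id=11: ✓ → 95
sample_id=12: ✗
sample_id=13: ✓ → 121
sample_id=14: ✓ → 70
ph_avg = (86 + 4 + 95 + 121 + 70) / 5 = 75.2

75.2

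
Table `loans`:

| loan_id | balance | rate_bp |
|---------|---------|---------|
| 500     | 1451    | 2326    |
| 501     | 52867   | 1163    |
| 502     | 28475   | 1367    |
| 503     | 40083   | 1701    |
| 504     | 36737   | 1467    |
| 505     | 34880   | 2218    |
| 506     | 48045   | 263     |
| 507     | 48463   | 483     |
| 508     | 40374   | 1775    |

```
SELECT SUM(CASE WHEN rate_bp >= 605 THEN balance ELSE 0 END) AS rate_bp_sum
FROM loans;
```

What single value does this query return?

234867

loan_id=500: ✓ → 1451
loan_id=501: ✓ → 52867
loan_id=502: ✓ → 28475
loan_id=503: ✓ → 40083
loan_id=504: ✓ → 36737
loan_id=505: ✓ → 34880
loan_id=506: ✗
loan_id=507: ✗
loan_id=508: ✓ → 40374
rate_bp_sum = 1451 + 52867 + 28475 + 40083 + 36737 + 34880 + 40374 = 234867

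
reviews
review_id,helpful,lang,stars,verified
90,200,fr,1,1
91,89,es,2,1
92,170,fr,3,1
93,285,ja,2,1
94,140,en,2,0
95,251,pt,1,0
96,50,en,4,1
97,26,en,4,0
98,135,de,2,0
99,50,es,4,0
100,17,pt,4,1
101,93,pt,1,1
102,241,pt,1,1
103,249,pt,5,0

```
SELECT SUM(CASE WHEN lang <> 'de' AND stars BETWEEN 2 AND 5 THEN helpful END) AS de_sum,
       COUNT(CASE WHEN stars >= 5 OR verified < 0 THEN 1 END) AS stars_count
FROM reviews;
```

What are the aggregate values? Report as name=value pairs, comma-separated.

[de_sum: lang <> 'de' AND stars BETWEEN 2 AND 5]
review_id=90: ✗
review_id=91: ✓ → 89
review_id=92: ✓ → 170
review_id=93: ✓ → 285
review_id=94: ✓ → 140
review_id=95: ✗
review_id=96: ✓ → 50
review_id=97: ✓ → 26
review_id=98: ✗
review_id=99: ✓ → 50
review_id=100: ✓ → 17
review_id=101: ✗
review_id=102: ✗
review_id=103: ✓ → 249
de_sum = 89 + 170 + 285 + 140 + 50 + 26 + 50 + 17 + 249 = 1076
—
[stars_count: stars >= 5 OR verified < 0]
review_id=90: ✗
review_id=91: ✗
review_id=92: ✗
review_id=93: ✗
review_id=94: ✗
review_id=95: ✗
review_id=96: ✗
review_id=97: ✗
review_id=98: ✗
review_id=99: ✗
review_id=100: ✗
review_id=101: ✗
review_id=102: ✗
review_id=103: ✓ → 1
stars_count = COUNT(1) = 1

de_sum=1076, stars_count=1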